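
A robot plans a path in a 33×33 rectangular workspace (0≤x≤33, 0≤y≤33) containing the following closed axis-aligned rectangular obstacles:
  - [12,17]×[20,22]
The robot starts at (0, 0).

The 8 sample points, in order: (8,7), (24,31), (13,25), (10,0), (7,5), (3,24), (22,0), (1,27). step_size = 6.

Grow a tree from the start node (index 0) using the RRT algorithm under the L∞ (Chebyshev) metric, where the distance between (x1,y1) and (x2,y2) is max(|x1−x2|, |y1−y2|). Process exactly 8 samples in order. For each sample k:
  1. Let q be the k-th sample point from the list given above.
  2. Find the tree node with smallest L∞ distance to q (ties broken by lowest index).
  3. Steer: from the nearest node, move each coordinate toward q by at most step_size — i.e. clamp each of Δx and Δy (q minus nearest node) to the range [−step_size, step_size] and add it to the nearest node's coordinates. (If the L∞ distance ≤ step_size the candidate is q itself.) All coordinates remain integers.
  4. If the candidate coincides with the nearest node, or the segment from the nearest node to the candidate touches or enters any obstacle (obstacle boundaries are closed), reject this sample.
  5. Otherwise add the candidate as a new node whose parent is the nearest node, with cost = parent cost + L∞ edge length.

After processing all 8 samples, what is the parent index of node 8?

Parent of node 8: 6

1. q=(8,7) nearest=0 d=8 new=(6,6) → add node 1 parent=0 cost=6
2. q=(24,31) nearest=1 d=25 new=(12,12) → add node 2 parent=1 cost=12
3. q=(13,25) nearest=2 d=13 new=(13,18) → add node 3 parent=2 cost=18
4. q=(10,0) nearest=1 d=6 new=(10,0) → add node 4 parent=1 cost=12
5. q=(7,5) nearest=1 d=1 new=(7,5) → add node 5 parent=1 cost=7
6. q=(3,24) nearest=3 d=10 new=(7,24) → add node 6 parent=3 cost=24
7. q=(22,0) nearest=2 d=12 new=(18,6) → add node 7 parent=2 cost=18
8. q=(1,27) nearest=6 d=6 new=(1,27) → add node 8 parent=6 cost=30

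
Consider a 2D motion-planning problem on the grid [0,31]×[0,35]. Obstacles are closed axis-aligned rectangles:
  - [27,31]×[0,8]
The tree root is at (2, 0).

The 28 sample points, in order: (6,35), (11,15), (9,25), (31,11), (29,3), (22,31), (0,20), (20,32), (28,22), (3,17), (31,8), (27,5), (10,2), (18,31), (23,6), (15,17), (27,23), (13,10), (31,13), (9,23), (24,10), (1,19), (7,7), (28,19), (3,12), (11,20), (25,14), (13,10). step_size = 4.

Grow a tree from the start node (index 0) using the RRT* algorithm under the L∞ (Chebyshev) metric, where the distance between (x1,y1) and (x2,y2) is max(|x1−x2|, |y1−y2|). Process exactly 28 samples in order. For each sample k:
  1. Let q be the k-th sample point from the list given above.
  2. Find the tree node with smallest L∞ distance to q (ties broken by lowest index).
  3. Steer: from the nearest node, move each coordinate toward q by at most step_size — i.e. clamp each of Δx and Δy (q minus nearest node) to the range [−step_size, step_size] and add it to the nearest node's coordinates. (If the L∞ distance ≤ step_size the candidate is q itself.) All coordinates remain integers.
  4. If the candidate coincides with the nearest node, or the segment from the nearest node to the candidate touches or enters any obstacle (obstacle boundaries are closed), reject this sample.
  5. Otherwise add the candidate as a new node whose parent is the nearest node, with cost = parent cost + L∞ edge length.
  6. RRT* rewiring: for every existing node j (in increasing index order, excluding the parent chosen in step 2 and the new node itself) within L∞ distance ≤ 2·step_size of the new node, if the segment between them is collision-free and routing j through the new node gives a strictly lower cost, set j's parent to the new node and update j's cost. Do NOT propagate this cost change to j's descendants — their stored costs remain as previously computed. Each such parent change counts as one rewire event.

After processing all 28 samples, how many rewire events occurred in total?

1. q=(6,35) nearest=0 d=35 new=(6,4) → add node 1 parent=0 cost=4
2. q=(11,15) nearest=1 d=11 new=(10,8) → add node 2 parent=1 cost=8
3. q=(9,25) nearest=2 d=17 new=(9,12) → add node 3 parent=2 cost=12
4. q=(31,11) nearest=2 d=21 new=(14,11) → add node 4 parent=2 cost=12
5. q=(29,3) nearest=4 d=15 new=(18,7) → add node 5 parent=4 cost=16
6. q=(22,31) nearest=3 d=19 new=(13,16) → add node 6 parent=3 cost=16
7. q=(0,20) nearest=3 d=9 new=(5,16) → add node 7 parent=3 cost=16
8. q=(20,32) nearest=6 d=16 new=(17,20) → add node 8 parent=6 cost=20
9. q=(28,22) nearest=8 d=11 new=(21,22) → add node 9 parent=8 cost=24
10. q=(3,17) nearest=7 d=2 new=(3,17) → add node 10 parent=7 cost=18
11. q=(31,8) nearest=5 d=13 new=(22,8) → add node 11 parent=5 cost=20
12. q=(27,5) nearest=11 d=5 new=(26,5) → add node 12 parent=11 cost=24
13. q=(10,2) nearest=1 d=4 new=(10,2) → add node 13 parent=1 cost=8
14. q=(18,31) nearest=9 d=9 new=(18,26) → add node 14 parent=9 cost=28
15. q=(23,6) nearest=11 d=2 new=(23,6) → add node 15 parent=11 cost=22
16. q=(15,17) nearest=6 d=2 new=(15,17) → add node 16 parent=6 cost=18
17. q=(27,23) nearest=9 d=6 new=(25,23) → add node 17 parent=9 cost=28
18. q=(13,10) nearest=4 d=1 new=(13,10) → add node 18 parent=4 cost=13
19. q=(31,13) nearest=12 d=8 new=(30,9) → blocked by [27,31]×[0,8], reject
20. q=(9,23) nearest=10 d=6 new=(7,21) → add node 19 parent=10 cost=22
21. q=(24,10) nearest=11 d=2 new=(24,10) → add node 20 parent=11 cost=22
22. q=(1,19) nearest=10 d=2 new=(1,19) → add node 21 parent=10 cost=20
23. q=(7,7) nearest=1 d=3 new=(7,7) → add node 22 parent=1 cost=7
24. q=(28,19) nearest=17 d=4 new=(28,19) → add node 23 parent=17 cost=32
25. q=(3,12) nearest=7 d=4 new=(3,12) → add node 24 parent=7 cost=20
26. q=(11,20) nearest=6 d=4 new=(11,20) → add node 25 parent=6 cost=20; rewire 14→25 (27<28)
27. q=(25,14) nearest=20 d=4 new=(25,14) → add node 26 parent=20 cost=26; rewire 23→26 (31<32)
28. q=(13,10) nearest=18 d=0 → coincident, reject

Rewire events: 2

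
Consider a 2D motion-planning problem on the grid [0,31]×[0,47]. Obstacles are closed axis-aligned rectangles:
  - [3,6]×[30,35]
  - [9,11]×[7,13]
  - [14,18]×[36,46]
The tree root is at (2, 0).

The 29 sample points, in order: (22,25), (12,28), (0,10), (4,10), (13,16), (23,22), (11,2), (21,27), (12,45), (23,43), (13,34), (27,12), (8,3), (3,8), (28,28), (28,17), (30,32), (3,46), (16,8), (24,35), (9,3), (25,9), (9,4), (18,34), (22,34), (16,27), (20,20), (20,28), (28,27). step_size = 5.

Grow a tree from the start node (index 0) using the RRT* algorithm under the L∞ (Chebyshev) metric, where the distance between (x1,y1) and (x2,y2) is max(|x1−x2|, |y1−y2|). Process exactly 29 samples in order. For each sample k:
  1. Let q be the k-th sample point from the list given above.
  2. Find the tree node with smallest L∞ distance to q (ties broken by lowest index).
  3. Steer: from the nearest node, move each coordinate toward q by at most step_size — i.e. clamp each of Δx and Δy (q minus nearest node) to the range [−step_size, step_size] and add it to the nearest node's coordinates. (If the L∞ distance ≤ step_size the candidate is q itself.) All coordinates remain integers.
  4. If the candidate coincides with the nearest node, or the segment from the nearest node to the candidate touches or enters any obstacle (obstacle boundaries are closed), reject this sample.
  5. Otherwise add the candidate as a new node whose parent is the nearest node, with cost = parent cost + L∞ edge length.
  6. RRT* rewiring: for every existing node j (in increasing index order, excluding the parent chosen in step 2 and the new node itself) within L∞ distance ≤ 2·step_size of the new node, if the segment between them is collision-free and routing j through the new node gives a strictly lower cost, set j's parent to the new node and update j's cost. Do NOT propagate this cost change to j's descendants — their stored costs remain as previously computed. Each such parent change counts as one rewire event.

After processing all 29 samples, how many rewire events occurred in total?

Rewire events: 7

1. q=(22,25) nearest=0 d=25 new=(7,5) → add node 1 parent=0 cost=5
2. q=(12,28) nearest=1 d=23 new=(12,10) → blocked by [9,11]×[7,13], reject
3. q=(0,10) nearest=1 d=7 new=(2,10) → add node 2 parent=1 cost=10
4. q=(4,10) nearest=2 d=2 new=(4,10) → add node 3 parent=2 cost=12
5. q=(13,16) nearest=3 d=9 new=(9,15) → add node 4 parent=3 cost=17
6. q=(23,22) nearest=4 d=14 new=(14,20) → add node 5 parent=4 cost=22
7. q=(11,2) nearest=1 d=4 new=(11,2) → add node 6 parent=1 cost=9
8. q=(21,27) nearest=5 d=7 new=(19,25) → add node 7 parent=5 cost=27
9. q=(12,45) nearest=7 d=20 new=(14,30) → add node 8 parent=7 cost=32
10. q=(23,43) nearest=8 d=13 new=(19,35) → add node 9 parent=8 cost=37
11. q=(13,34) nearest=8 d=4 new=(13,34) → add node 10 parent=8 cost=36
12. q=(27,12) nearest=5 d=13 new=(19,15) → add node 11 parent=5 cost=27
13. q=(8,3) nearest=1 d=2 new=(8,3) → add node 12 parent=1 cost=7
14. q=(3,8) nearest=2 d=2 new=(3,8) → add node 13 parent=2 cost=12
15. q=(28,28) nearest=7 d=9 new=(24,28) → add node 14 parent=7 cost=32
16. q=(28,17) nearest=7 d=9 new=(24,20) → add node 15 parent=7 cost=32
17. q=(30,32) nearest=14 d=6 new=(29,32) → add node 16 parent=14 cost=37
18. q=(3,46) nearest=10 d=12 new=(8,39) → add node 17 parent=10 cost=41
19. q=(16,8) nearest=6 d=6 new=(16,7) → add node 18 parent=6 cost=14; rewire 11→18 (22<27)
20. q=(24,35) nearest=9 d=5 new=(24,35) → add node 19 parent=9 cost=42
21. q=(9,3) nearest=12 d=1 new=(9,3) → add node 20 parent=12 cost=8
22. q=(25,9) nearest=11 d=6 new=(24,10) → add node 21 parent=11 cost=27
23. q=(9,4) nearest=12 d=1 new=(9,4) → add node 22 parent=12 cost=8
24. q=(18,34) nearest=9 d=1 new=(18,34) → add node 23 parent=9 cost=38
25. q=(22,34) nearest=19 d=2 new=(22,34) → add node 24 parent=19 cost=44
26. q=(16,27) nearest=7 d=3 new=(16,27) → add node 25 parent=7 cost=30; rewire 19→25 (38<42); rewire 23→25 (37<38); rewire 24→25 (37<44)
27. q=(20,20) nearest=15 d=4 new=(20,20) → add node 26 parent=15 cost=36
28. q=(20,28) nearest=7 d=3 new=(20,28) → add node 27 parent=7 cost=30; rewire 19→27 (37<38); rewire 23→27 (36<37); rewire 24→27 (36<37)
29. q=(28,27) nearest=14 d=4 new=(28,27) → add node 28 parent=14 cost=36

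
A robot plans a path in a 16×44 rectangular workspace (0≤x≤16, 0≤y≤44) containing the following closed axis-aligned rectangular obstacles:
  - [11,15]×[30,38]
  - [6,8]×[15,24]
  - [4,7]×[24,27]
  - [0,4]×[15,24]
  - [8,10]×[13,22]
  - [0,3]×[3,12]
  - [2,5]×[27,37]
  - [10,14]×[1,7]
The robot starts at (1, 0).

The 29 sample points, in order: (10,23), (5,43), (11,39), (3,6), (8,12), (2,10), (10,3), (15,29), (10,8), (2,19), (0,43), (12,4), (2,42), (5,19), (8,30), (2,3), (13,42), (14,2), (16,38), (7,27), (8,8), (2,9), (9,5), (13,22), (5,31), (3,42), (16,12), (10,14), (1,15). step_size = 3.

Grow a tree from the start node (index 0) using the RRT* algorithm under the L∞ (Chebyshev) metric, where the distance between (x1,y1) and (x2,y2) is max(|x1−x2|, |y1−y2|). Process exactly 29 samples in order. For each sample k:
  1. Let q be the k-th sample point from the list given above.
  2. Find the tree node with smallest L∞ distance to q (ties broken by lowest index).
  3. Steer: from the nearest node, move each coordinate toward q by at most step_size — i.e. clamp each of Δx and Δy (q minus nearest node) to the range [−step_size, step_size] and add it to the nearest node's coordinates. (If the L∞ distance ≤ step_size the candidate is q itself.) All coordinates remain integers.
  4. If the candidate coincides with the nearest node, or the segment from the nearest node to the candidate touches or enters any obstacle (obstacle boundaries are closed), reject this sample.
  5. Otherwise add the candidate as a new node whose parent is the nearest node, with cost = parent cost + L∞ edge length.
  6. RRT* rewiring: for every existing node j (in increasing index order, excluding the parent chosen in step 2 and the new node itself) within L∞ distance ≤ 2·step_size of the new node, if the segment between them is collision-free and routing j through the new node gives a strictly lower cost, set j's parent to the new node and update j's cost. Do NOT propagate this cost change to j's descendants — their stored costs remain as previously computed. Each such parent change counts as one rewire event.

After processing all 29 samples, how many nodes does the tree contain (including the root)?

Node count: 13

1. q=(10,23) nearest=0 d=23 new=(4,3) → add node 1 parent=0 cost=3
2. q=(5,43) nearest=1 d=40 new=(5,6) → add node 2 parent=1 cost=6
3. q=(11,39) nearest=2 d=33 new=(8,9) → add node 3 parent=2 cost=9
4. q=(3,6) nearest=2 d=2 new=(3,6) → blocked by [0,3]×[3,12], reject
5. q=(8,12) nearest=3 d=3 new=(8,12) → add node 4 parent=3 cost=12
6. q=(2,10) nearest=2 d=4 new=(2,9) → blocked by [0,3]×[3,12], reject
7. q=(10,3) nearest=2 d=5 new=(8,3) → add node 5 parent=2 cost=9
8. q=(15,29) nearest=4 d=17 new=(11,15) → blocked by [8,10]×[13,22], reject
9. q=(10,8) nearest=3 d=2 new=(10,8) → add node 6 parent=3 cost=11
10. q=(2,19) nearest=4 d=7 new=(5,15) → add node 7 parent=4 cost=15
11. q=(0,43) nearest=7 d=28 new=(2,18) → blocked by [0,4]×[15,24], reject
12. q=(12,4) nearest=5 d=4 new=(11,4) → blocked by [10,14]×[1,7], reject
13. q=(2,42) nearest=7 d=27 new=(2,18) → blocked by [0,4]×[15,24], reject
14. q=(5,19) nearest=7 d=4 new=(5,18) → add node 8 parent=7 cost=18
15. q=(8,30) nearest=8 d=12 new=(8,21) → blocked by [6,8]×[15,24], reject
16. q=(2,3) nearest=1 d=2 new=(2,3) → blocked by [0,3]×[3,12], reject
17. q=(13,42) nearest=8 d=24 new=(8,21) → blocked by [6,8]×[15,24], reject
18. q=(14,2) nearest=5 d=6 new=(11,2) → blocked by [10,14]×[1,7], reject
19. q=(16,38) nearest=8 d=20 new=(8,21) → blocked by [6,8]×[15,24], reject
20. q=(7,27) nearest=8 d=9 new=(7,21) → blocked by [6,8]×[15,24], reject
21. q=(8,8) nearest=3 d=1 new=(8,8) → add node 9 parent=3 cost=10
22. q=(2,9) nearest=2 d=3 new=(2,9) → blocked by [0,3]×[3,12], reject
23. q=(9,5) nearest=5 d=2 new=(9,5) → add node 10 parent=5 cost=11
24. q=(13,22) nearest=7 d=8 new=(8,18) → blocked by [6,8]×[15,24], reject
25. q=(5,31) nearest=8 d=13 new=(5,21) → add node 11 parent=8 cost=21
26. q=(3,42) nearest=11 d=21 new=(3,24) → blocked by [0,4]×[15,24], reject
27. q=(16,12) nearest=6 d=6 new=(13,11) → add node 12 parent=6 cost=14
28. q=(10,14) nearest=4 d=2 new=(10,14) → blocked by [8,10]×[13,22], reject
29. q=(1,15) nearest=7 d=4 new=(2,15) → blocked by [0,4]×[15,24], reject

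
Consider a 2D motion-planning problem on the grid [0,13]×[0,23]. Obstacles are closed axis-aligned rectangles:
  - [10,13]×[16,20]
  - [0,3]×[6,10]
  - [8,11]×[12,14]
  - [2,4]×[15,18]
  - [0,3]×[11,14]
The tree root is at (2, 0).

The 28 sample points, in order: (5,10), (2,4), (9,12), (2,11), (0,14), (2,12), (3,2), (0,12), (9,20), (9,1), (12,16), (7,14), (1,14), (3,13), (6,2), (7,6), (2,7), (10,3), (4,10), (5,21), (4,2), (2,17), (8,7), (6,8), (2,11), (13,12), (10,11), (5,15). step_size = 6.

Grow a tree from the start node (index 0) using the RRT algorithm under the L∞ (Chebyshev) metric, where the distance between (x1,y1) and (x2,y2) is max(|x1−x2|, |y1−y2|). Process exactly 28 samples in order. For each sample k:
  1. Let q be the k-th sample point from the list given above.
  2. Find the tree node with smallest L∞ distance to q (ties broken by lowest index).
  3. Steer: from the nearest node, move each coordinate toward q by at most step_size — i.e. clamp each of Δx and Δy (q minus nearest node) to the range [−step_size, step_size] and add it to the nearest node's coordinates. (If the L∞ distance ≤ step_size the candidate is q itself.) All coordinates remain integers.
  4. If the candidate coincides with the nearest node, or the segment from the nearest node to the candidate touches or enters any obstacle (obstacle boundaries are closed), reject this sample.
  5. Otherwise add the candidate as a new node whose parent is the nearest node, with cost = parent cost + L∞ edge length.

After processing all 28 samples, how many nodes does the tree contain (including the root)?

Node count: 17

1. q=(5,10) nearest=0 d=10 new=(5,6) → add node 1 parent=0 cost=6
2. q=(2,4) nearest=1 d=3 new=(2,4) → add node 2 parent=1 cost=9
3. q=(9,12) nearest=1 d=6 new=(9,12) → blocked by [8,11]×[12,14], reject
4. q=(2,11) nearest=1 d=5 new=(2,11) → blocked by [0,3]×[6,10], reject
5. q=(0,14) nearest=1 d=8 new=(0,12) → blocked by [0,3]×[6,10], reject
6. q=(2,12) nearest=1 d=6 new=(2,12) → blocked by [0,3]×[6,10], reject
7. q=(3,2) nearest=0 d=2 new=(3,2) → add node 3 parent=0 cost=2
8. q=(0,12) nearest=1 d=6 new=(0,12) → blocked by [0,3]×[6,10], reject
9. q=(9,20) nearest=1 d=14 new=(9,12) → blocked by [8,11]×[12,14], reject
10. q=(9,1) nearest=1 d=5 new=(9,1) → add node 4 parent=1 cost=11
11. q=(12,16) nearest=1 d=10 new=(11,12) → blocked by [8,11]×[12,14], reject
12. q=(7,14) nearest=1 d=8 new=(7,12) → add node 5 parent=1 cost=12
13. q=(1,14) nearest=5 d=6 new=(1,14) → blocked by [0,3]×[11,14], reject
14. q=(3,13) nearest=5 d=4 new=(3,13) → blocked by [0,3]×[11,14], reject
15. q=(6,2) nearest=3 d=3 new=(6,2) → add node 6 parent=3 cost=5
16. q=(7,6) nearest=1 d=2 new=(7,6) → add node 7 parent=1 cost=8
17. q=(2,7) nearest=1 d=3 new=(2,7) → blocked by [0,3]×[6,10], reject
18. q=(10,3) nearest=4 d=2 new=(10,3) → add node 8 parent=4 cost=13
19. q=(4,10) nearest=5 d=3 new=(4,10) → add node 9 parent=5 cost=15
20. q=(5,21) nearest=5 d=9 new=(5,18) → add node 10 parent=5 cost=18
21. q=(4,2) nearest=3 d=1 new=(4,2) → add node 11 parent=3 cost=3
22. q=(2,17) nearest=10 d=3 new=(2,17) → blocked by [2,4]×[15,18], reject
23. q=(8,7) nearest=7 d=1 new=(8,7) → add node 12 parent=7 cost=9
24. q=(6,8) nearest=1 d=2 new=(6,8) → add node 13 parent=1 cost=8
25. q=(2,11) nearest=9 d=2 new=(2,11) → blocked by [0,3]×[11,14], reject
26. q=(13,12) nearest=12 d=5 new=(13,12) → add node 14 parent=12 cost=14
27. q=(10,11) nearest=5 d=3 new=(10,11) → add node 15 parent=5 cost=15
28. q=(5,15) nearest=5 d=3 new=(5,15) → add node 16 parent=5 cost=15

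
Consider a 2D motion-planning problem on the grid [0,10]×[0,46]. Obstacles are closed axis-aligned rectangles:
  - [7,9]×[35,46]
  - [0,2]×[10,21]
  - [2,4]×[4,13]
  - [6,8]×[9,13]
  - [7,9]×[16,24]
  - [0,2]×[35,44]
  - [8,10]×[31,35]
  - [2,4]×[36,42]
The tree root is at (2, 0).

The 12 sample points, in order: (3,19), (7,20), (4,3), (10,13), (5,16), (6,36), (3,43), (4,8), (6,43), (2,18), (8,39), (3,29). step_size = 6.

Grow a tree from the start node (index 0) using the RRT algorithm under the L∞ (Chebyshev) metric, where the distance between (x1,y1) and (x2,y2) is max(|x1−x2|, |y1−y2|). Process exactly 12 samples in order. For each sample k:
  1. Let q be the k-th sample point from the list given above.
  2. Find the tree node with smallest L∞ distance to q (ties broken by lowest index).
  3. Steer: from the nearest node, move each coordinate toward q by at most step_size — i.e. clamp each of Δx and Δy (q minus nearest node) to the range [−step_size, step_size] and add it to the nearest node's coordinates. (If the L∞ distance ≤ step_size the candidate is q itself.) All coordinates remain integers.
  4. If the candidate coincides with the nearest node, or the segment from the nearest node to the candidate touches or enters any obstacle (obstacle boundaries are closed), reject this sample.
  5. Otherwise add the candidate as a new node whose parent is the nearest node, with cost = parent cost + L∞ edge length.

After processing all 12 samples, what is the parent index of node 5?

Parent of node 5: 4

1. q=(3,19) nearest=0 d=19 new=(3,6) → blocked by [2,4]×[4,13], reject
2. q=(7,20) nearest=0 d=20 new=(7,6) → add node 1 parent=0 cost=6
3. q=(4,3) nearest=0 d=3 new=(4,3) → add node 2 parent=0 cost=3
4. q=(10,13) nearest=1 d=7 new=(10,12) → add node 3 parent=1 cost=12
5. q=(5,16) nearest=3 d=5 new=(5,16) → add node 4 parent=3 cost=17
6. q=(6,36) nearest=4 d=20 new=(6,22) → add node 5 parent=4 cost=23
7. q=(3,43) nearest=5 d=21 new=(3,28) → add node 6 parent=5 cost=29
8. q=(4,8) nearest=1 d=3 new=(4,8) → blocked by [2,4]×[4,13], reject
9. q=(6,43) nearest=6 d=15 new=(6,34) → add node 7 parent=6 cost=35
10. q=(2,18) nearest=4 d=3 new=(2,18) → blocked by [0,2]×[10,21], reject
11. q=(8,39) nearest=7 d=5 new=(8,39) → blocked by [7,9]×[35,46], reject
12. q=(3,29) nearest=6 d=1 new=(3,29) → add node 8 parent=6 cost=30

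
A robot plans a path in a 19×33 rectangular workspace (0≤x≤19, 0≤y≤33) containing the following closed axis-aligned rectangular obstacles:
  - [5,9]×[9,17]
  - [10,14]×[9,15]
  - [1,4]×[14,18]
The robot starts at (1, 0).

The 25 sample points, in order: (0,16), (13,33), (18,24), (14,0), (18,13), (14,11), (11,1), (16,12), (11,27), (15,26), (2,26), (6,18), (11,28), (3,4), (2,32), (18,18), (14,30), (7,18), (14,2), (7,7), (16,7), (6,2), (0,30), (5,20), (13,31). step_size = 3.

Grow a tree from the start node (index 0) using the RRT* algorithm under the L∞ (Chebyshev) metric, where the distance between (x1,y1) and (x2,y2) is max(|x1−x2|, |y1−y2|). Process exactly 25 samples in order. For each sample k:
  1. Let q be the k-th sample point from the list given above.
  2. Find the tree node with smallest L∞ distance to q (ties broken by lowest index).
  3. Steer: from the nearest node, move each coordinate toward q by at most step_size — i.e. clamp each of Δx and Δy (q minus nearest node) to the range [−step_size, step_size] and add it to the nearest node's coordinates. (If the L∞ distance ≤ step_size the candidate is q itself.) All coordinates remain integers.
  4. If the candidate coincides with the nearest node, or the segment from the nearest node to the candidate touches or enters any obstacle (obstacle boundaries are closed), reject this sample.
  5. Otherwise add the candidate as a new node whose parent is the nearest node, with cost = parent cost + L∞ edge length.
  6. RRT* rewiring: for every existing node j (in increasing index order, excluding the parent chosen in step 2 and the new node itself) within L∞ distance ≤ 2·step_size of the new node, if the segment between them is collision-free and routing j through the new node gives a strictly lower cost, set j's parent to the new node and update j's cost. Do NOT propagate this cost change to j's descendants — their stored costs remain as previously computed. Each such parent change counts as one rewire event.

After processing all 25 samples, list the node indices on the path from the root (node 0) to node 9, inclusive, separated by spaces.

1. q=(0,16) nearest=0 d=16 new=(0,3) → add node 1 parent=0 cost=3
2. q=(13,33) nearest=1 d=30 new=(3,6) → add node 2 parent=1 cost=6
3. q=(18,24) nearest=2 d=18 new=(6,9) → blocked by [5,9]×[9,17], reject
4. q=(14,0) nearest=2 d=11 new=(6,3) → add node 3 parent=2 cost=9
5. q=(18,13) nearest=3 d=12 new=(9,6) → add node 4 parent=3 cost=12
6. q=(14,11) nearest=4 d=5 new=(12,9) → blocked by [10,14]×[9,15], reject
7. q=(11,1) nearest=3 d=5 new=(9,1) → add node 5 parent=3 cost=12
8. q=(16,12) nearest=4 d=7 new=(12,9) → blocked by [10,14]×[9,15], reject
9. q=(11,27) nearest=2 d=21 new=(6,9) → blocked by [5,9]×[9,17], reject
10. q=(15,26) nearest=2 d=20 new=(6,9) → blocked by [5,9]×[9,17], reject
11. q=(2,26) nearest=2 d=20 new=(2,9) → add node 6 parent=2 cost=9
12. q=(6,18) nearest=6 d=9 new=(5,12) → blocked by [5,9]×[9,17], reject
13. q=(11,28) nearest=6 d=19 new=(5,12) → blocked by [5,9]×[9,17], reject
14. q=(3,4) nearest=2 d=2 new=(3,4) → add node 7 parent=2 cost=8
15. q=(2,32) nearest=6 d=23 new=(2,12) → add node 8 parent=6 cost=12
16. q=(18,18) nearest=4 d=12 new=(12,9) → blocked by [10,14]×[9,15], reject
17. q=(14,30) nearest=8 d=18 new=(5,15) → blocked by [5,9]×[9,17], reject
18. q=(7,18) nearest=8 d=6 new=(5,15) → blocked by [5,9]×[9,17], reject
19. q=(14,2) nearest=4 d=5 new=(12,3) → add node 9 parent=4 cost=15
20. q=(7,7) nearest=4 d=2 new=(7,7) → add node 10 parent=4 cost=14
21. q=(16,7) nearest=9 d=4 new=(15,6) → add node 11 parent=9 cost=18
22. q=(6,2) nearest=3 d=1 new=(6,2) → add node 12 parent=3 cost=10
23. q=(0,30) nearest=8 d=18 new=(0,15) → add node 13 parent=8 cost=15
24. q=(5,20) nearest=13 d=5 new=(3,18) → blocked by [1,4]×[14,18], reject
25. q=(13,31) nearest=13 d=16 new=(3,18) → blocked by [1,4]×[14,18], reject

Path: 0 1 2 3 4 9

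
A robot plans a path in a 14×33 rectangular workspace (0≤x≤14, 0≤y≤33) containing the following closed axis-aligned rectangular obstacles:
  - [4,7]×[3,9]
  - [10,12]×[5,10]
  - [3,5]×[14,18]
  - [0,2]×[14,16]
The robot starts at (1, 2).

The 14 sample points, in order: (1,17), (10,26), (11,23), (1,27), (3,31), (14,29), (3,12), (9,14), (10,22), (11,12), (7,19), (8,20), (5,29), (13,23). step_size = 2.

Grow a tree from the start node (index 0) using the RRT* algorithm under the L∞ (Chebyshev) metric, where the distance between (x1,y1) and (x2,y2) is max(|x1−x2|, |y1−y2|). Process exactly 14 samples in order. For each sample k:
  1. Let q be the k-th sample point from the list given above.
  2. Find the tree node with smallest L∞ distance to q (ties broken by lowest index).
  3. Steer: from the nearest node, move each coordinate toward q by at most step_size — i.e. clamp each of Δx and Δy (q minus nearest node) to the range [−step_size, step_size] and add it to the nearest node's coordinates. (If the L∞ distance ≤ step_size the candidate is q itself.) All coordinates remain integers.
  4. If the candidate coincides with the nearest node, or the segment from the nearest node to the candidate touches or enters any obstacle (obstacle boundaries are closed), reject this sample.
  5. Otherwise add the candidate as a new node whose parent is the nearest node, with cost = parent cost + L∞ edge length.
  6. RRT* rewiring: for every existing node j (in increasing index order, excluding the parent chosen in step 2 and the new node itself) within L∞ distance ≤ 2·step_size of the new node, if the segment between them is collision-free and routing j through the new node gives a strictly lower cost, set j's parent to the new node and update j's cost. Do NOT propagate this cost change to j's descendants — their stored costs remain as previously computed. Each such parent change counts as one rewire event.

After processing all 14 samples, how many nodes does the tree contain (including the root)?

1. q=(1,17) nearest=0 d=15 new=(1,4) → add node 1 parent=0 cost=2
2. q=(10,26) nearest=1 d=22 new=(3,6) → add node 2 parent=1 cost=4
3. q=(11,23) nearest=2 d=17 new=(5,8) → blocked by [4,7]×[3,9], reject
4. q=(1,27) nearest=2 d=21 new=(1,8) → add node 3 parent=2 cost=6
5. q=(3,31) nearest=3 d=23 new=(3,10) → add node 4 parent=3 cost=8
6. q=(14,29) nearest=4 d=19 new=(5,12) → add node 5 parent=4 cost=10
7. q=(3,12) nearest=4 d=2 new=(3,12) → add node 6 parent=4 cost=10
8. q=(9,14) nearest=5 d=4 new=(7,14) → add node 7 parent=5 cost=12
9. q=(10,22) nearest=7 d=8 new=(9,16) → add node 8 parent=7 cost=14
10. q=(11,12) nearest=7 d=4 new=(9,12) → add node 9 parent=7 cost=14
11. q=(7,19) nearest=8 d=3 new=(7,18) → add node 10 parent=8 cost=16
12. q=(8,20) nearest=10 d=2 new=(8,20) → add node 11 parent=10 cost=18
13. q=(5,29) nearest=11 d=9 new=(6,22) → add node 12 parent=11 cost=20
14. q=(13,23) nearest=11 d=5 new=(10,22) → add node 13 parent=11 cost=20

Node count: 14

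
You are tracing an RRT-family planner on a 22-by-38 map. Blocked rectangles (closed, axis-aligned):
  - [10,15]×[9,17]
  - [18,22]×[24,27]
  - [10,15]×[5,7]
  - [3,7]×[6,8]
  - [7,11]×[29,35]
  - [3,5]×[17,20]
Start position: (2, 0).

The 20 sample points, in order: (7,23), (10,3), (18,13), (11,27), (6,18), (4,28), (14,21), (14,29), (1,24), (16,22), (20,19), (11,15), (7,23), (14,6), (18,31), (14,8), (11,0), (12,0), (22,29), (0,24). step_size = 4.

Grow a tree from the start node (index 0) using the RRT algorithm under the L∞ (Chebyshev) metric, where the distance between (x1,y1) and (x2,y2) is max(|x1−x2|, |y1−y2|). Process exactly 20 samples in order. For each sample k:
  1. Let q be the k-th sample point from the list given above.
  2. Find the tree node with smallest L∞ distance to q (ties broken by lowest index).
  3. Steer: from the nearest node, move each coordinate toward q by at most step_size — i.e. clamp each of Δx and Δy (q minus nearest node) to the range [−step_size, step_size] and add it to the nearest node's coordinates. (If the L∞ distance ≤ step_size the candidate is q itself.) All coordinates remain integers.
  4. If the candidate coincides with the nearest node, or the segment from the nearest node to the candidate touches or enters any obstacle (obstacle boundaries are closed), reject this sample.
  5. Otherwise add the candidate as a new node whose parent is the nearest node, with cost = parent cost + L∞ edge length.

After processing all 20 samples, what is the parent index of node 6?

1. q=(7,23) nearest=0 d=23 new=(6,4) → add node 1 parent=0 cost=4
2. q=(10,3) nearest=1 d=4 new=(10,3) → add node 2 parent=1 cost=8
3. q=(18,13) nearest=2 d=10 new=(14,7) → blocked by [10,15]×[5,7], reject
4. q=(11,27) nearest=1 d=23 new=(10,8) → add node 3 parent=1 cost=8
5. q=(6,18) nearest=3 d=10 new=(6,12) → add node 4 parent=3 cost=12
6. q=(4,28) nearest=4 d=16 new=(4,16) → add node 5 parent=4 cost=16
7. q=(14,21) nearest=4 d=9 new=(10,16) → blocked by [10,15]×[9,17], reject
8. q=(14,29) nearest=5 d=13 new=(8,20) → blocked by [3,5]×[17,20], reject
9. q=(1,24) nearest=5 d=8 new=(1,20) → blocked by [3,5]×[17,20], reject
10. q=(16,22) nearest=4 d=10 new=(10,16) → blocked by [10,15]×[9,17], reject
11. q=(20,19) nearest=3 d=11 new=(14,12) → blocked by [10,15]×[9,17], reject
12. q=(11,15) nearest=4 d=5 new=(10,15) → blocked by [10,15]×[9,17], reject
13. q=(7,23) nearest=5 d=7 new=(7,20) → blocked by [3,5]×[17,20], reject
14. q=(14,6) nearest=2 d=4 new=(14,6) → blocked by [10,15]×[5,7], reject
15. q=(18,31) nearest=5 d=15 new=(8,20) → blocked by [3,5]×[17,20], reject
16. q=(14,8) nearest=3 d=4 new=(14,8) → add node 6 parent=3 cost=12
17. q=(11,0) nearest=2 d=3 new=(11,0) → add node 7 parent=2 cost=11
18. q=(12,0) nearest=7 d=1 new=(12,0) → add node 8 parent=7 cost=12
19. q=(22,29) nearest=4 d=17 new=(10,16) → blocked by [10,15]×[9,17], reject
20. q=(0,24) nearest=5 d=8 new=(0,20) → blocked by [3,5]×[17,20], reject

Parent of node 6: 3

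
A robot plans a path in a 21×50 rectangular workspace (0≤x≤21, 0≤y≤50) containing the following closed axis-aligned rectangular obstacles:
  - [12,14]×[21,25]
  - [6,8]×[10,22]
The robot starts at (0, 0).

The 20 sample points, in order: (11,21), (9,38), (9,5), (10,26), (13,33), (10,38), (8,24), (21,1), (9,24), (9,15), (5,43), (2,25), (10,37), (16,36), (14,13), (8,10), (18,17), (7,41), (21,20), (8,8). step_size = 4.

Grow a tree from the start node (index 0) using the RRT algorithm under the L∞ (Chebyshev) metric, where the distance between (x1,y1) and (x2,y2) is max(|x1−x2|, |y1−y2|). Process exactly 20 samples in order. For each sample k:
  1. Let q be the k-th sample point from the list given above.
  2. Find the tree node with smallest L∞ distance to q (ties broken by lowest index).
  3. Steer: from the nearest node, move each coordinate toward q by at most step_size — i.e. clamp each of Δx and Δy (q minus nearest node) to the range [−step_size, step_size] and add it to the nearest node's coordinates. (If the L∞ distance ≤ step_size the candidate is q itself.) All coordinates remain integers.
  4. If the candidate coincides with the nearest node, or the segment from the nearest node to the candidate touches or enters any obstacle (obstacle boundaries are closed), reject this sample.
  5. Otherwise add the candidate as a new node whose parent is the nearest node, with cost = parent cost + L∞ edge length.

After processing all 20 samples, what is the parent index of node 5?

Parent of node 5: 4

1. q=(11,21) nearest=0 d=21 new=(4,4) → add node 1 parent=0 cost=4
2. q=(9,38) nearest=1 d=34 new=(8,8) → add node 2 parent=1 cost=8
3. q=(9,5) nearest=2 d=3 new=(9,5) → add node 3 parent=2 cost=11
4. q=(10,26) nearest=2 d=18 new=(10,12) → add node 4 parent=2 cost=12
5. q=(13,33) nearest=4 d=21 new=(13,16) → add node 5 parent=4 cost=16
6. q=(10,38) nearest=5 d=22 new=(10,20) → add node 6 parent=5 cost=20
7. q=(8,24) nearest=6 d=4 new=(8,24) → add node 7 parent=6 cost=24
8. q=(21,1) nearest=4 d=11 new=(14,8) → add node 8 parent=4 cost=16
9. q=(9,24) nearest=7 d=1 new=(9,24) → add node 9 parent=7 cost=25
10. q=(9,15) nearest=4 d=3 new=(9,15) → add node 10 parent=4 cost=15
11. q=(5,43) nearest=7 d=19 new=(5,28) → add node 11 parent=7 cost=28
12. q=(2,25) nearest=11 d=3 new=(2,25) → add node 12 parent=11 cost=31
13. q=(10,37) nearest=11 d=9 new=(9,32) → add node 13 parent=11 cost=32
14. q=(16,36) nearest=13 d=7 new=(13,36) → add node 14 parent=13 cost=36
15. q=(14,13) nearest=5 d=3 new=(14,13) → add node 15 parent=5 cost=19
16. q=(8,10) nearest=2 d=2 new=(8,10) → blocked by [6,8]×[10,22], reject
17. q=(18,17) nearest=15 d=4 new=(18,17) → add node 16 parent=15 cost=23
18. q=(7,41) nearest=14 d=6 new=(9,40) → add node 17 parent=14 cost=40
19. q=(21,20) nearest=16 d=3 new=(21,20) → add node 18 parent=16 cost=26
20. q=(8,8) nearest=2 d=0 → coincident, reject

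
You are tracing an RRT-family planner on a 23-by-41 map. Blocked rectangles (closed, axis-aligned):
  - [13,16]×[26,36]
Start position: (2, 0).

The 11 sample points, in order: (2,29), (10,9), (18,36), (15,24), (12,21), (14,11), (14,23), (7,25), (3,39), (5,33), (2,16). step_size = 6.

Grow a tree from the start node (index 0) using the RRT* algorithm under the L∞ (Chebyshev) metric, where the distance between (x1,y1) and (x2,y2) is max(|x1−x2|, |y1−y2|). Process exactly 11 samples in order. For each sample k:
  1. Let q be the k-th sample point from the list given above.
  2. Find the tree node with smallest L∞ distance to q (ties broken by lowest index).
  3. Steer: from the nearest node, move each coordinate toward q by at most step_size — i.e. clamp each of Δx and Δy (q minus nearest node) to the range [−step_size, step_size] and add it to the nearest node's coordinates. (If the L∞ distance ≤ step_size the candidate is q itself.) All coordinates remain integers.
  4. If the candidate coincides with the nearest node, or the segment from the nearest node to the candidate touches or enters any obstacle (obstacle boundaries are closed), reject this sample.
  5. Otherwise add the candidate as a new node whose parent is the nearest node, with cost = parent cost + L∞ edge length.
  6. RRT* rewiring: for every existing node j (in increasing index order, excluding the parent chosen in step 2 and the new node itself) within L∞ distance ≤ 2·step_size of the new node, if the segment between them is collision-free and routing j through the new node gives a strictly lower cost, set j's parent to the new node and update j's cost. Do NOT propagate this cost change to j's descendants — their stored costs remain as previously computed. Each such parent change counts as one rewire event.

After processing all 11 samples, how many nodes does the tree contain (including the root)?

Node count: 12

1. q=(2,29) nearest=0 d=29 new=(2,6) → add node 1 parent=0 cost=6
2. q=(10,9) nearest=1 d=8 new=(8,9) → add node 2 parent=1 cost=12
3. q=(18,36) nearest=2 d=27 new=(14,15) → add node 3 parent=2 cost=18
4. q=(15,24) nearest=3 d=9 new=(15,21) → add node 4 parent=3 cost=24
5. q=(12,21) nearest=4 d=3 new=(12,21) → add node 5 parent=4 cost=27
6. q=(14,11) nearest=3 d=4 new=(14,11) → add node 6 parent=3 cost=22
7. q=(14,23) nearest=4 d=2 new=(14,23) → add node 7 parent=4 cost=26
8. q=(7,25) nearest=5 d=5 new=(7,25) → add node 8 parent=5 cost=32
9. q=(3,39) nearest=8 d=14 new=(3,31) → add node 9 parent=8 cost=38
10. q=(5,33) nearest=9 d=2 new=(5,33) → add node 10 parent=9 cost=40
11. q=(2,16) nearest=2 d=7 new=(2,15) → add node 11 parent=2 cost=18; rewire 8→11 (28<32)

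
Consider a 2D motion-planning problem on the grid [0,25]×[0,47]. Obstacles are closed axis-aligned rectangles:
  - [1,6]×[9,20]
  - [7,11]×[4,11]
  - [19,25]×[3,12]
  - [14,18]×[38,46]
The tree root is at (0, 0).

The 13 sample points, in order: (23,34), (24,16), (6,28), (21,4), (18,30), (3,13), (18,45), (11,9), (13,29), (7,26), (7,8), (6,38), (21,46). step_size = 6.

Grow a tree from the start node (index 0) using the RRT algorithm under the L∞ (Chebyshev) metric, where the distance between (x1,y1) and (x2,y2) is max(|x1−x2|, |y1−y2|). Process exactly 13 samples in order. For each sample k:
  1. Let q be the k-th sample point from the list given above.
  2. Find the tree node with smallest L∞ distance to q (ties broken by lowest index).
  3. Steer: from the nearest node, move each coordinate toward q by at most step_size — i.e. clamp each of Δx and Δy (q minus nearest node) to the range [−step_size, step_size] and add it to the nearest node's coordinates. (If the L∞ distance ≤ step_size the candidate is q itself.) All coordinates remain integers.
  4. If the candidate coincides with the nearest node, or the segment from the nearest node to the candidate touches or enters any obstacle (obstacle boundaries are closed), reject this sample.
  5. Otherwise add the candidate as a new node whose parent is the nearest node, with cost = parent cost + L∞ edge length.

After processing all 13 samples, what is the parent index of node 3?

Parent of node 3: 2

1. q=(23,34) nearest=0 d=34 new=(6,6) → add node 1 parent=0 cost=6
2. q=(24,16) nearest=1 d=18 new=(12,12) → blocked by [7,11]×[4,11], reject
3. q=(6,28) nearest=1 d=22 new=(6,12) → blocked by [1,6]×[9,20], reject
4. q=(21,4) nearest=1 d=15 new=(12,4) → blocked by [7,11]×[4,11], reject
5. q=(18,30) nearest=1 d=24 new=(12,12) → blocked by [7,11]×[4,11], reject
6. q=(3,13) nearest=1 d=7 new=(3,12) → blocked by [1,6]×[9,20], reject
7. q=(18,45) nearest=1 d=39 new=(12,12) → blocked by [7,11]×[4,11], reject
8. q=(11,9) nearest=1 d=5 new=(11,9) → blocked by [7,11]×[4,11], reject
9. q=(13,29) nearest=1 d=23 new=(12,12) → blocked by [7,11]×[4,11], reject
10. q=(7,26) nearest=1 d=20 new=(7,12) → add node 2 parent=1 cost=12
11. q=(7,8) nearest=1 d=2 new=(7,8) → blocked by [7,11]×[4,11], reject
12. q=(6,38) nearest=2 d=26 new=(6,18) → blocked by [1,6]×[9,20], reject
13. q=(21,46) nearest=2 d=34 new=(13,18) → add node 3 parent=2 cost=18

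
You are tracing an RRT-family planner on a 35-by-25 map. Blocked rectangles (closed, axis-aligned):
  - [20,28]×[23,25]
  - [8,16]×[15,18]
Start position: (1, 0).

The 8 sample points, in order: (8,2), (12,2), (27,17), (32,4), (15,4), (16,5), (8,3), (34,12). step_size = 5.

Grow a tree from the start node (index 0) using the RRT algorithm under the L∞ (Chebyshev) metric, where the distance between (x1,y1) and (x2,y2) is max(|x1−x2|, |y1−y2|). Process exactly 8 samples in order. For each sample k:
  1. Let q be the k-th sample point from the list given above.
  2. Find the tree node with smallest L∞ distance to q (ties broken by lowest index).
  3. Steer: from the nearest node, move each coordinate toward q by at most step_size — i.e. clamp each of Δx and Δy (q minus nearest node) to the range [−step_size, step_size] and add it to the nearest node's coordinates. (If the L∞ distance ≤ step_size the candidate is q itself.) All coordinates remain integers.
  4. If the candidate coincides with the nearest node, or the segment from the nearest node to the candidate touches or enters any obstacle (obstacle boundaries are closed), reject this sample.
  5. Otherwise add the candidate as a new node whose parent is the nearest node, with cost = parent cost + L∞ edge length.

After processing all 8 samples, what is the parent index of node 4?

1. q=(8,2) nearest=0 d=7 new=(6,2) → add node 1 parent=0 cost=5
2. q=(12,2) nearest=1 d=6 new=(11,2) → add node 2 parent=1 cost=10
3. q=(27,17) nearest=2 d=16 new=(16,7) → add node 3 parent=2 cost=15
4. q=(32,4) nearest=3 d=16 new=(21,4) → add node 4 parent=3 cost=20
5. q=(15,4) nearest=3 d=3 new=(15,4) → add node 5 parent=3 cost=18
6. q=(16,5) nearest=5 d=1 new=(16,5) → add node 6 parent=5 cost=19
7. q=(8,3) nearest=1 d=2 new=(8,3) → add node 7 parent=1 cost=7
8. q=(34,12) nearest=4 d=13 new=(26,9) → add node 8 parent=4 cost=25

Parent of node 4: 3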